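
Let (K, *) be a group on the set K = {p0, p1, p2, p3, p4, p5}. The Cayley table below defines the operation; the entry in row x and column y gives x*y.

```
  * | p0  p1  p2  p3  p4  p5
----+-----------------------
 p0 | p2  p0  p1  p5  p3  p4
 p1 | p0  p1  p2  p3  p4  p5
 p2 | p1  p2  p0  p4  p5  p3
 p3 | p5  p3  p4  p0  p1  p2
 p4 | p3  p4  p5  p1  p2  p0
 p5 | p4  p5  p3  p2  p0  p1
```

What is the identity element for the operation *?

The identity e satisfies e*x = x for all x, so its row in the table reproduces the column headers.
Row p1 reads: p0, p1, p2, p3, p4, p5 — exactly the header order. So p1 is the identity.

p1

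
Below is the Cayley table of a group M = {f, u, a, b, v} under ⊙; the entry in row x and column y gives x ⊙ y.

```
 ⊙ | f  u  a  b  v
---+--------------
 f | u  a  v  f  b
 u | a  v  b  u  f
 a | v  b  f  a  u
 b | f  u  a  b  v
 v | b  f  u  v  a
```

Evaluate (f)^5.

f^1 = f
f^2 = f ⊙ f = u
f^3 = u ⊙ f = a
f^4 = a ⊙ f = v
f^5 = v ⊙ f = b

b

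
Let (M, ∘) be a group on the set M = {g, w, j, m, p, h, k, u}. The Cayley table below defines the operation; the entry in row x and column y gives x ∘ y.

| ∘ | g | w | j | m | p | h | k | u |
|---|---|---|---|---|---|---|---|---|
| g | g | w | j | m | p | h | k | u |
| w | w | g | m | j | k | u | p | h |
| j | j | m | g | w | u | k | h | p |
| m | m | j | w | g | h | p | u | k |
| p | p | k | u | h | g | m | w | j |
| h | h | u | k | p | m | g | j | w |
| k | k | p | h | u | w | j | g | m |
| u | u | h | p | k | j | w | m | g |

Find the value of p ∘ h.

m

Read row p, column h: p ∘ h = m.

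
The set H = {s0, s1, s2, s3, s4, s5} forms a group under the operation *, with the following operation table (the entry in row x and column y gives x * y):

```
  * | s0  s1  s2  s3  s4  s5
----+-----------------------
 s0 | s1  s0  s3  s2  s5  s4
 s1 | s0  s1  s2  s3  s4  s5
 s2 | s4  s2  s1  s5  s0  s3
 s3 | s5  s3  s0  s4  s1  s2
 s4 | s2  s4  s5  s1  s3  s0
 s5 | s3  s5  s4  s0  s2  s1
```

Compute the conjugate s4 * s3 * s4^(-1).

The identity is s1. In row s4, the entry s1 sits in column s3, so s4^(-1) = s3.
s4 * s3 = s1
s1 * s3 = s3
(Structurally, H here is isomorphic to the symmetric group S_3.)

s3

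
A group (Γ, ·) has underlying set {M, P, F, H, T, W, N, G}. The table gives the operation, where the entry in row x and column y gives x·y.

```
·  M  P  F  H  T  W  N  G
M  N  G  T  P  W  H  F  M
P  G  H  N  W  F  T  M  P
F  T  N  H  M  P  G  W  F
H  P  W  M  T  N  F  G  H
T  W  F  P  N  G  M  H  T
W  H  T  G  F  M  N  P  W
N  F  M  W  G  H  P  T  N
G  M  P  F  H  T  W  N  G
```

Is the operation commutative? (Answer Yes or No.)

Check whether the table is symmetric across its main diagonal.
Every entry (row x, col y) equals the entry (row y, col x), so Γ is abelian.

Yes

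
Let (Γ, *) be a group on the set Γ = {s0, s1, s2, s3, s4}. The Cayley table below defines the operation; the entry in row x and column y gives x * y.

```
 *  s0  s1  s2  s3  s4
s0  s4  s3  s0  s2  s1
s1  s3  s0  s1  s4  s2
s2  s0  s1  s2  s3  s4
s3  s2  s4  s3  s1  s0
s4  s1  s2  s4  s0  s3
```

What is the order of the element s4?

5

The identity element is s2 (its row matches the header).
s4^1 = s4
s4^2 = s4 * s4 = s3
s4^3 = s3 * s4 = s0
s4^4 = s0 * s4 = s1
s4^5 = s1 * s4 = s2
The first power of s4 equal to the identity is s4^5, so ord(s4) = 5.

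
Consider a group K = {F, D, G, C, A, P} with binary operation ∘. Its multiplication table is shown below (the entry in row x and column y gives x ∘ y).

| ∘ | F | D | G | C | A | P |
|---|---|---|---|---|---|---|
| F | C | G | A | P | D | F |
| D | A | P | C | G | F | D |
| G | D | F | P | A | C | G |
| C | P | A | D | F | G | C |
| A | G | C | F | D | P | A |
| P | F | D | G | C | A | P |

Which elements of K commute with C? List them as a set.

Compare row C with column C entry by entry.
F ∘ C = P = C ∘ F, so F commutes with C.
D ∘ C = G but C ∘ D = A, so D does not.
Collecting the elements that commute with C: C(C) = {C, F, P}.

{C, F, P}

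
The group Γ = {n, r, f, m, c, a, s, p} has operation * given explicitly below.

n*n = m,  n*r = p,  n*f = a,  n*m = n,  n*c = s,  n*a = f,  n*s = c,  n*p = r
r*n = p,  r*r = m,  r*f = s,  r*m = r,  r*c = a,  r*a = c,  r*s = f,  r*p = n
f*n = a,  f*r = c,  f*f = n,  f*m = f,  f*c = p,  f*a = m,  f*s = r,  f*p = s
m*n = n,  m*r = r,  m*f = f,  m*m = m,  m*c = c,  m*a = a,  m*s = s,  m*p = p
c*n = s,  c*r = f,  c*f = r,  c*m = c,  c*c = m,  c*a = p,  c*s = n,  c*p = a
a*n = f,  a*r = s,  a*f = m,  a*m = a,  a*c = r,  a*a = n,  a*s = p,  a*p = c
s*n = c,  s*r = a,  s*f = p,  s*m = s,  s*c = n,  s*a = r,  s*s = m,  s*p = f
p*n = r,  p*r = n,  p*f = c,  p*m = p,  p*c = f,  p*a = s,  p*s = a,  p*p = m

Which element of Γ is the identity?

m

The identity e satisfies e*x = x for all x, so its row in the table reproduces the column headers.
Row m reads: n, r, f, m, c, a, s, p — exactly the header order. So m is the identity.
(Structurally, Γ here is isomorphic to the dihedral group D_4.)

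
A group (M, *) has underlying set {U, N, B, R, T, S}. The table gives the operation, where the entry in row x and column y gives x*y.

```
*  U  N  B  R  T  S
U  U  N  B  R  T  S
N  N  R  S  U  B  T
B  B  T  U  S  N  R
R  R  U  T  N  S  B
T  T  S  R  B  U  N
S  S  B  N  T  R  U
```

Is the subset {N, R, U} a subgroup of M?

{N, R, U} contains the identity U.
Checking products: every product of two elements of {N, R, U} (read from the table) lies in {N, R, U}, so the set is closed.
In a finite group, a nonempty closed subset is a subgroup. So {N, R, U} ≤ M.
(Structurally, M here is isomorphic to the symmetric group S_3.)

Yes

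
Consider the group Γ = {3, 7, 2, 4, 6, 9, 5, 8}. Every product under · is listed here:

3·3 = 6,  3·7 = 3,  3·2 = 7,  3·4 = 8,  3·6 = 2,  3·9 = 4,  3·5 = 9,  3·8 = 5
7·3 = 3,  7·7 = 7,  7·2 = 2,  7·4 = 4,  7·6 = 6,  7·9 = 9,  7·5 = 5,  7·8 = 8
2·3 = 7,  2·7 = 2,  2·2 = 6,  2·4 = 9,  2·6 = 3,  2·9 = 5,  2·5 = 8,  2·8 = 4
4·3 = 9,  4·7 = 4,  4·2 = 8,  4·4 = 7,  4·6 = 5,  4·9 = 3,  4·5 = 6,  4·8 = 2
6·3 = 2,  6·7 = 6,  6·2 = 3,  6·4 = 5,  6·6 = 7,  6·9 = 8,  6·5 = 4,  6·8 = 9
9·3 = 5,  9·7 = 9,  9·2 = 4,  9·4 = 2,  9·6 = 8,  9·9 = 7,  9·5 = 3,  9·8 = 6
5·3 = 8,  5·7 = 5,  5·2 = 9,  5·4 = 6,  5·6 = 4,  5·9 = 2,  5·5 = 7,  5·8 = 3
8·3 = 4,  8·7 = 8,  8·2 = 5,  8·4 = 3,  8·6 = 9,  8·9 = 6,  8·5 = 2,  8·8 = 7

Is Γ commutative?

2·5 = 8 but 5·2 = 9.
Since 2 and 5 do not commute, Γ is not abelian.

No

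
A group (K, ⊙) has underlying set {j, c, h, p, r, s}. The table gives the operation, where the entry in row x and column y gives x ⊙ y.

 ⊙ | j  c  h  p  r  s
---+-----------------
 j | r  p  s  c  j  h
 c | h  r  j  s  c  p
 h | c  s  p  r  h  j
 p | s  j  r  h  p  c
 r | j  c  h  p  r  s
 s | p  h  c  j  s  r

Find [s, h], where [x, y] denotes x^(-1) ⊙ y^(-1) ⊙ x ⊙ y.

Identity is r; from the table s^(-1) = s and h^(-1) = p.
s ⊙ p = j
j ⊙ s = h
h ⊙ h = p

p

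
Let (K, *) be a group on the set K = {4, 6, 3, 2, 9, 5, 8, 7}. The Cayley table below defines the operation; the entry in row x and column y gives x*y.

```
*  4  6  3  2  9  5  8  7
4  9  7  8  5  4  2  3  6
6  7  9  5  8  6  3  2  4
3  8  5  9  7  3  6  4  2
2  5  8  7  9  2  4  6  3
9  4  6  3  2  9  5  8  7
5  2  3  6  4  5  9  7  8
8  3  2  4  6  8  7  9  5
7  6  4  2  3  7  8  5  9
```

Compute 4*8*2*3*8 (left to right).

6

4*8 = 3
3*2 = 7
7*3 = 2
2*8 = 6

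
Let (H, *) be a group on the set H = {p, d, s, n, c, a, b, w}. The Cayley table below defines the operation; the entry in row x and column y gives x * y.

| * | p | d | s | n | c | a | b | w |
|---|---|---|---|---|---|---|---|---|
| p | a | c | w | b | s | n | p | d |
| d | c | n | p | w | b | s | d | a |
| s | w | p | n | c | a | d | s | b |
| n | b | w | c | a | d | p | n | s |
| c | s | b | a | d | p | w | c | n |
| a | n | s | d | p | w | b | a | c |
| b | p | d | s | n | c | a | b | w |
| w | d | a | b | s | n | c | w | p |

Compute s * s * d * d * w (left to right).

c

s * s = n
n * d = w
w * d = a
a * w = c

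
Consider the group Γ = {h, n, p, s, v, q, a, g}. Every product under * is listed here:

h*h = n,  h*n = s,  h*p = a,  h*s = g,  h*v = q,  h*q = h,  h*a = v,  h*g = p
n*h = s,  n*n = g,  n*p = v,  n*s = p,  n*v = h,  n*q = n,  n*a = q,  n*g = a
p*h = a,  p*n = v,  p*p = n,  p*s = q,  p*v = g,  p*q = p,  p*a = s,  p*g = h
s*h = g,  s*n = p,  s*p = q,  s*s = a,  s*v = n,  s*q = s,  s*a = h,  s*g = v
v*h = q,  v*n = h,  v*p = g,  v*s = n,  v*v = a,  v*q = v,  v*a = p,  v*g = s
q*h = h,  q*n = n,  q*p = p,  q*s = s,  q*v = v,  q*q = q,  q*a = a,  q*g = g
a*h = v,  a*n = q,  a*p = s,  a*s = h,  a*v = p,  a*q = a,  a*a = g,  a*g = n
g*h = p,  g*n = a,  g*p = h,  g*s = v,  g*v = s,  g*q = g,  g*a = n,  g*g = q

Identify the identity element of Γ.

q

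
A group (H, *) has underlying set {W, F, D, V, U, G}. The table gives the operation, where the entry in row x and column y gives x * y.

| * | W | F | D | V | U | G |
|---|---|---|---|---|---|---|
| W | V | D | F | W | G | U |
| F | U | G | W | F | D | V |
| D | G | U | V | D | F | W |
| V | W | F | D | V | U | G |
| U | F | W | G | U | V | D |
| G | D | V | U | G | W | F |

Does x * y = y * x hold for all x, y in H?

No

F * W = U but W * F = D.
Since F and W do not commute, H is not abelian.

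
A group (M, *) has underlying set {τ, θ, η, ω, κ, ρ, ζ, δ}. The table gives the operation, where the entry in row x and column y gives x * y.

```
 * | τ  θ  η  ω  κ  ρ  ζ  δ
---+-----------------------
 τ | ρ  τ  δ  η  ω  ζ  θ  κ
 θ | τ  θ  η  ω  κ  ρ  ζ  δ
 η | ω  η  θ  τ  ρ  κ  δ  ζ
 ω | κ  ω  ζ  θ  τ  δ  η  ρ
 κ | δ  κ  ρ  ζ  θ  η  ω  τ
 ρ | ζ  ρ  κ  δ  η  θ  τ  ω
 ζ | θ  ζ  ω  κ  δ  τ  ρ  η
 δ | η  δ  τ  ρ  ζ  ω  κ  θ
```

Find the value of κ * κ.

Read row κ, column κ: κ * κ = θ.

θ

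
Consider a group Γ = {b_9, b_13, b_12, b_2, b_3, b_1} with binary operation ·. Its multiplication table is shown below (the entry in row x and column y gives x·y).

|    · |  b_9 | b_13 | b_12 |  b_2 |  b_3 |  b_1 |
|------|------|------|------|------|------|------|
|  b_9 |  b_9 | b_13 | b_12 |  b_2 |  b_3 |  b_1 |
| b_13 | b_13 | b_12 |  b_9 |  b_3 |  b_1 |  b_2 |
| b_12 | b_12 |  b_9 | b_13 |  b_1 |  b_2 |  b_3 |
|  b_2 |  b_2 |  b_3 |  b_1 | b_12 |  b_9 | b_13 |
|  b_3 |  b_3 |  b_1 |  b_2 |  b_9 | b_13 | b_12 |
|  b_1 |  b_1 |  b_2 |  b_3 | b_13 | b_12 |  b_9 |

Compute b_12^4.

b_12

b_12^1 = b_12
b_12^2 = b_12·b_12 = b_13
b_12^3 = b_13·b_12 = b_9
b_12^4 = b_9·b_12 = b_12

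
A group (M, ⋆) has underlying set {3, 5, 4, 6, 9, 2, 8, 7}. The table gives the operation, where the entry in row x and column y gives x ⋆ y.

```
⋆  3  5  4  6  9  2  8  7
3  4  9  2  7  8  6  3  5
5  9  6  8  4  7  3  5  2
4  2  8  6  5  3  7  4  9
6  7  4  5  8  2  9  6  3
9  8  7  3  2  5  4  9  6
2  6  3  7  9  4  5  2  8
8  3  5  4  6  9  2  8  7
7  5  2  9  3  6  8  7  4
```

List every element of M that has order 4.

Identity is 8. Compute the order of each non-identity element by repeated multiplication:
  3: 3 → 4 → 2 → 6 → 7 → 5 → 9 → 8  (order 8)
  5: 5 → 6 → 4 → 8  (order 4)
  4: 4 → 6 → 5 → 8  (order 4)
  6: 6 → 8  (order 2)
  9: 9 → 5 → 7 → 6 → 2 → 4 → 3 → 8  (order 8)
  2: 2 → 5 → 3 → 6 → 9 → 4 → 7 → 8  (order 8)
  7: 7 → 4 → 9 → 6 → 3 → 5 → 2 → 8  (order 8)
Elements of order 4: {4, 5}.

{4, 5}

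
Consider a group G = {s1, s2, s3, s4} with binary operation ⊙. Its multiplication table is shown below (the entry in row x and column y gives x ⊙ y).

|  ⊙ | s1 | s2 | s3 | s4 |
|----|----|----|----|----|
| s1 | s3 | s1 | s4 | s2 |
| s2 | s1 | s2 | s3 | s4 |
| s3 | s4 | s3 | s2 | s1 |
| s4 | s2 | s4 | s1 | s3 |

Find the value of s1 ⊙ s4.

s2

Read row s1, column s4: s1 ⊙ s4 = s2.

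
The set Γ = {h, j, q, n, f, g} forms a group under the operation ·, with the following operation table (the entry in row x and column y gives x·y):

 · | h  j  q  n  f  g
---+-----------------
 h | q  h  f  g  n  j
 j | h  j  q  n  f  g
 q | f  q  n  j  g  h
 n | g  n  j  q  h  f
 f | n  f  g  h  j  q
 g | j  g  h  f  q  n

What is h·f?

Read row h, column f: h·f = n.

n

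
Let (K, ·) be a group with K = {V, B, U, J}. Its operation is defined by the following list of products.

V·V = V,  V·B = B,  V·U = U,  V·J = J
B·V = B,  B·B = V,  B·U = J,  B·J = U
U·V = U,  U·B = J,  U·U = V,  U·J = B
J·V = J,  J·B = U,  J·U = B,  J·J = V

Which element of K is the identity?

V

The identity e satisfies e·x = x for all x, so its row in the table reproduces the column headers.
Row V reads: V, B, U, J — exactly the header order. So V is the identity.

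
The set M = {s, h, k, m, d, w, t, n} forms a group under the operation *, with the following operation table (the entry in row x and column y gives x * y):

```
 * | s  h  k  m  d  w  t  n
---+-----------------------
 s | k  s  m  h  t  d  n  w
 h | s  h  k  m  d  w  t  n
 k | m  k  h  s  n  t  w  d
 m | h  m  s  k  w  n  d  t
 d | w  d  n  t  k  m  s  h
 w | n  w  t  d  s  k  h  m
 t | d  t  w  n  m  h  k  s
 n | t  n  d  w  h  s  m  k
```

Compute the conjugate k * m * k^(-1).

m

The identity is h. In row k, the entry h sits in column k, so k^(-1) = k.
k * m = s
s * k = m
(Structurally, M here is isomorphic to the quaternion group Q_8.)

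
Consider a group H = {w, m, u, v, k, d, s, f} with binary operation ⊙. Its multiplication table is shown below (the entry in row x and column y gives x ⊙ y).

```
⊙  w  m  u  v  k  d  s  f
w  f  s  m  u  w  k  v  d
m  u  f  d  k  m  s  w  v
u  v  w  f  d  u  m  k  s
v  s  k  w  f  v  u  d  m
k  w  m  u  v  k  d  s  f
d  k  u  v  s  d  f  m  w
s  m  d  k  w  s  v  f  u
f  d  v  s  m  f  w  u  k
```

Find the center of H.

{f, k}

An element z is central iff its row equals its column in the table.
For v: v ⊙ d = u ≠ s = d ⊙ v, so v ∉ Z.
Checking each element this way leaves Z(H) = {f, k}.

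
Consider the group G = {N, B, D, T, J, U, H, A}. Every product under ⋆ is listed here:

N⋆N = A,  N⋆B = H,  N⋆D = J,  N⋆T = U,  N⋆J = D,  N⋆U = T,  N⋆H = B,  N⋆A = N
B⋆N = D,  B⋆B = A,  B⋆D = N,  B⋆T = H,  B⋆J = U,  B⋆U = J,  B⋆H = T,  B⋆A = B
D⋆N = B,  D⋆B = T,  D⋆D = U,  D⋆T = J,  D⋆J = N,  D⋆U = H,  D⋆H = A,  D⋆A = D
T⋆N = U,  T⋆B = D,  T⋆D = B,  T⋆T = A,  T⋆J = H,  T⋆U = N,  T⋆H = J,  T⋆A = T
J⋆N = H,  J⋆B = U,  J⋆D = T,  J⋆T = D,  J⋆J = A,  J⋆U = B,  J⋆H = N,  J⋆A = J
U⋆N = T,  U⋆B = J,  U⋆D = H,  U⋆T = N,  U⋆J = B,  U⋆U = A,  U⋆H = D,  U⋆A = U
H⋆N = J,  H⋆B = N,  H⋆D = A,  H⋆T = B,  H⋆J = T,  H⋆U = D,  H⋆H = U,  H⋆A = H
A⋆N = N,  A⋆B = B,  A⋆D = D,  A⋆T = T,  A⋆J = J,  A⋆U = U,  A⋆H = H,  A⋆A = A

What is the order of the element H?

The identity element is A (its row matches the header).
H^1 = H
H^2 = H ⋆ H = U
H^3 = U ⋆ H = D
H^4 = D ⋆ H = A
The first power of H equal to the identity is H^4, so ord(H) = 4.

4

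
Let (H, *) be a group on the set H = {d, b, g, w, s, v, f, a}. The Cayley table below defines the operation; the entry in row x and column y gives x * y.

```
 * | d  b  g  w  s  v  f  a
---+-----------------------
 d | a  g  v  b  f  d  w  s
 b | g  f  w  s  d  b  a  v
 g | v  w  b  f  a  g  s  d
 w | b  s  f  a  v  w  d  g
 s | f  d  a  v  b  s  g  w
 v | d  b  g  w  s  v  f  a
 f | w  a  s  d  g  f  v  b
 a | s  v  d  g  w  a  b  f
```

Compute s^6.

s^1 = s
s^2 = s * s = b
s^3 = b * s = d
s^4 = d * s = f
s^5 = f * s = g
s^6 = g * s = a

a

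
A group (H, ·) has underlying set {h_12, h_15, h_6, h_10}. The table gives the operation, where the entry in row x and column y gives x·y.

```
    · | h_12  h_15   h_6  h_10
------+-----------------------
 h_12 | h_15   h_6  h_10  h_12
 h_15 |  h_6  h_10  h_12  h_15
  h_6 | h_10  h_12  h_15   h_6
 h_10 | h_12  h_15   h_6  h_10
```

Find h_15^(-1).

First locate the identity: row h_10 matches the header, so h_10 is the identity.
Scan row h_15 for h_10: h_15·h_15 = h_10. Hence h_15^(-1) = h_15.

h_15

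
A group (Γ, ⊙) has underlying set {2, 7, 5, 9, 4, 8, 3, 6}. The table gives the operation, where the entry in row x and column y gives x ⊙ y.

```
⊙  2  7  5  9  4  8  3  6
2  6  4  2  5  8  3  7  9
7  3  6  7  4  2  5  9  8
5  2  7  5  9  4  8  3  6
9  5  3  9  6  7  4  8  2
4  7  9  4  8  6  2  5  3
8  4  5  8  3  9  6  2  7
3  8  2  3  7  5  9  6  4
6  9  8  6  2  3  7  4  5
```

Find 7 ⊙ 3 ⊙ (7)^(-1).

The identity is 5. In row 7, the entry 5 sits in column 8, so 7^(-1) = 8.
7 ⊙ 3 = 9
9 ⊙ 8 = 4

4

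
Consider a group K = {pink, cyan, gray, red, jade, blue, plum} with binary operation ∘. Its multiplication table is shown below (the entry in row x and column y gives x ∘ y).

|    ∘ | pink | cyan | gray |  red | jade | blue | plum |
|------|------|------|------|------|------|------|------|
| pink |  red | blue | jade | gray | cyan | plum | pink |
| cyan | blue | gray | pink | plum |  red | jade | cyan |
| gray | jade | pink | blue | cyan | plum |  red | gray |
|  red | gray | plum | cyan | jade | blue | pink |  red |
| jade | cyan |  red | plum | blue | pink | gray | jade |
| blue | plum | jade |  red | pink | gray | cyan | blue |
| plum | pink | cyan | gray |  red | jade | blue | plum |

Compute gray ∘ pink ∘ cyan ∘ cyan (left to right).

gray ∘ pink = jade
jade ∘ cyan = red
red ∘ cyan = plum

plum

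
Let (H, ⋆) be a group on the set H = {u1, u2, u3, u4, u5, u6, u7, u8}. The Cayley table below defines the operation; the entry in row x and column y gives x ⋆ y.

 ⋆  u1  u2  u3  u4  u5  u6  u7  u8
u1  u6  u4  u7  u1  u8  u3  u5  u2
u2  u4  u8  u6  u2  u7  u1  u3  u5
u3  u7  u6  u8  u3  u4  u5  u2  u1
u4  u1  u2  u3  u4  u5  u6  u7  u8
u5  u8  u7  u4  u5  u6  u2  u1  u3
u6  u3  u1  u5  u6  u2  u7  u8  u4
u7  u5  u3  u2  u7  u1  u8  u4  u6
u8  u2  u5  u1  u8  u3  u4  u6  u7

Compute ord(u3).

The identity element is u4 (its row matches the header).
u3^1 = u3
u3^2 = u3 ⋆ u3 = u8
u3^3 = u8 ⋆ u3 = u1
u3^4 = u1 ⋆ u3 = u7
u3^5 = u7 ⋆ u3 = u2
u3^6 = u2 ⋆ u3 = u6
u3^7 = u6 ⋆ u3 = u5
u3^8 = u5 ⋆ u3 = u4
The first power of u3 equal to the identity is u3^8, so ord(u3) = 8.
(Structurally, H here is isomorphic to the cyclic group Z_8.)

8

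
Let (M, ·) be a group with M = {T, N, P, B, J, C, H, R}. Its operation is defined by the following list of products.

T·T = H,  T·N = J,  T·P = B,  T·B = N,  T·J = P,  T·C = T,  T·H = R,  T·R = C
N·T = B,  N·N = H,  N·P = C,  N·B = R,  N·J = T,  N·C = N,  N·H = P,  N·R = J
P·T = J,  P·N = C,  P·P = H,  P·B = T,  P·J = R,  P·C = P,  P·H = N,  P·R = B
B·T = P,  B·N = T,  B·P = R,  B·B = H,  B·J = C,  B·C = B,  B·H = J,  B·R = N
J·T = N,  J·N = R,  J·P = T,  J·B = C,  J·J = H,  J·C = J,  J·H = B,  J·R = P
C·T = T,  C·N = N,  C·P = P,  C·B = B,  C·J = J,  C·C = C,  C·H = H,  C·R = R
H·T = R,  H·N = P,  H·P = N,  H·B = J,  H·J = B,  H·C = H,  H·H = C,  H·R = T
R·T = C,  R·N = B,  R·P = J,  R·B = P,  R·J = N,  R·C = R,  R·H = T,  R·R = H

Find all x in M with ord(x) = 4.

{B, J, N, P, R, T}

Identity is C. Compute the order of each non-identity element by repeated multiplication:
  T: T → H → R → C  (order 4)
  N: N → H → P → C  (order 4)
  P: P → H → N → C  (order 4)
  B: B → H → J → C  (order 4)
  J: J → H → B → C  (order 4)
  H: H → C  (order 2)
  R: R → H → T → C  (order 4)
Elements of order 4: {B, J, N, P, R, T}.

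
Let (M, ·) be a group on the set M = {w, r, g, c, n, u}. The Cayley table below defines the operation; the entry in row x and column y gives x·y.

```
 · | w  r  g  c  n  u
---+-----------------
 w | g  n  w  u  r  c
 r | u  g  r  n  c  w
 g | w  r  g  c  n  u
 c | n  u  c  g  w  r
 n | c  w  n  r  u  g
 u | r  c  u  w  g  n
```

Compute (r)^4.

r^1 = r
r^2 = r·r = g
r^3 = g·r = r
r^4 = r·r = g

g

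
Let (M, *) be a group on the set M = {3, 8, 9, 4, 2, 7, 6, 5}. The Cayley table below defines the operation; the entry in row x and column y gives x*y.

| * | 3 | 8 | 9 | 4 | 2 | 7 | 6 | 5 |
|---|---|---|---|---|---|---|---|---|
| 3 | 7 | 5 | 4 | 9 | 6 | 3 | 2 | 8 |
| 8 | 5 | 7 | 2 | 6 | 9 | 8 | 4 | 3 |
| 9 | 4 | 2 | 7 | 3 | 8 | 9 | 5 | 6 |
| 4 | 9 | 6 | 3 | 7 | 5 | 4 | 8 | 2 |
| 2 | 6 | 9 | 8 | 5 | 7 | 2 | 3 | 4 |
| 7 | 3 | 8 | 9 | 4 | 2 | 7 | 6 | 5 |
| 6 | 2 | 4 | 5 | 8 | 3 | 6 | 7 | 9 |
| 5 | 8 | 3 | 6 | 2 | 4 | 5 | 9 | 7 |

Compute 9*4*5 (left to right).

8

9*4 = 3
3*5 = 8
(Structurally, M here is isomorphic to the elementary abelian group (Z_2)^3.)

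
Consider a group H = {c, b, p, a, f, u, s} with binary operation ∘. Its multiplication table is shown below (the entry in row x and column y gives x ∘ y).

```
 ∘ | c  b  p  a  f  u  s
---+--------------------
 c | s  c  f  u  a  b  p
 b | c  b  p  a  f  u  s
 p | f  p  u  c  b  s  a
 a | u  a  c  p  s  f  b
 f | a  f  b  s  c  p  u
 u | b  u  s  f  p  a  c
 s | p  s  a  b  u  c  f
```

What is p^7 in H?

b

p^1 = p
p^2 = p ∘ p = u
p^3 = u ∘ p = s
p^4 = s ∘ p = a
p^5 = a ∘ p = c
p^6 = c ∘ p = f
p^7 = f ∘ p = b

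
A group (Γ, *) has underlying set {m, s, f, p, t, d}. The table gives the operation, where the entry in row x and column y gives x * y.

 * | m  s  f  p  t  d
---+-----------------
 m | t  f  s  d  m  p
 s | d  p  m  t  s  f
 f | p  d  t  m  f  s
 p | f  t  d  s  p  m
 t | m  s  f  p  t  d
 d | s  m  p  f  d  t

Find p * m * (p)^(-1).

d

The identity is t. In row p, the entry t sits in column s, so p^(-1) = s.
p * m = f
f * s = d
(Structurally, Γ here is isomorphic to the symmetric group S_3.)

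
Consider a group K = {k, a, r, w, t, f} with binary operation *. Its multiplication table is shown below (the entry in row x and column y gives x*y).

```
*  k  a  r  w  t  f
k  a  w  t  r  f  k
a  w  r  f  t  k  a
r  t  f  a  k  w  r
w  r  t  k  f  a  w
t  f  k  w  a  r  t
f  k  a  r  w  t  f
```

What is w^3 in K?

w^1 = w
w^2 = w*w = f
w^3 = f*w = w

w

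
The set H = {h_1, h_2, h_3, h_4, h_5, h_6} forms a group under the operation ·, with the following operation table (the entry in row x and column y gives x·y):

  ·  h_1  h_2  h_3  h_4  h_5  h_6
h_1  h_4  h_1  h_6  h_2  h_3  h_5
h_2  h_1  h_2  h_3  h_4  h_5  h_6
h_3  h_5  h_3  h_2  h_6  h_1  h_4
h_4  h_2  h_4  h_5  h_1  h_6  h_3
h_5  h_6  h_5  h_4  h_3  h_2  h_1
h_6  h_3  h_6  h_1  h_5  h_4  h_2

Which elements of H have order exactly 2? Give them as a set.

Identity is h_2. Compute the order of each non-identity element by repeated multiplication:
  h_1: h_1 → h_4 → h_2  (order 3)
  h_3: h_3 → h_2  (order 2)
  h_4: h_4 → h_1 → h_2  (order 3)
  h_5: h_5 → h_2  (order 2)
  h_6: h_6 → h_2  (order 2)
Elements of order 2: {h_3, h_5, h_6}.

{h_3, h_5, h_6}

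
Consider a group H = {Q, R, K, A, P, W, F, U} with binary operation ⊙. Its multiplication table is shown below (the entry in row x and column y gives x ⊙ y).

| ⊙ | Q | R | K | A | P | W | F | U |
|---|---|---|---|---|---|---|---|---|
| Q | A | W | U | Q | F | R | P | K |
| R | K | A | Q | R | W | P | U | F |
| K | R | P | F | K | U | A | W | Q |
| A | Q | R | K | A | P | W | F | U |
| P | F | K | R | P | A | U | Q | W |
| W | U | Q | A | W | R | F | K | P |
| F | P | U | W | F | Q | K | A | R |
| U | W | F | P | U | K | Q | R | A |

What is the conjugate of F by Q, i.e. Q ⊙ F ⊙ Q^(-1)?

F

The identity is A. In row Q, the entry A sits in column Q, so Q^(-1) = Q.
Q ⊙ F = P
P ⊙ Q = F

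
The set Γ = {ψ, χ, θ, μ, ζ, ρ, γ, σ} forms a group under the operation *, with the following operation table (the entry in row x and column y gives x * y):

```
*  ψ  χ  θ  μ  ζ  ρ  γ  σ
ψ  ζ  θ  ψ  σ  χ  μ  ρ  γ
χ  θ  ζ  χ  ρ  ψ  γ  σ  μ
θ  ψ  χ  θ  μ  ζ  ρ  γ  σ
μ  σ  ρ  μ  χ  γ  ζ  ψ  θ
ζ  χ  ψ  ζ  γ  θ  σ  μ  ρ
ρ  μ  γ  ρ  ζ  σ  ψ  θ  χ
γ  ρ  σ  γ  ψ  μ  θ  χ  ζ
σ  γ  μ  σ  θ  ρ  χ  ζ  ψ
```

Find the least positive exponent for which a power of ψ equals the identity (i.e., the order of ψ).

The identity element is θ (its row matches the header).
ψ^1 = ψ
ψ^2 = ψ * ψ = ζ
ψ^3 = ζ * ψ = χ
ψ^4 = χ * ψ = θ
The first power of ψ equal to the identity is ψ^4, so ord(ψ) = 4.

4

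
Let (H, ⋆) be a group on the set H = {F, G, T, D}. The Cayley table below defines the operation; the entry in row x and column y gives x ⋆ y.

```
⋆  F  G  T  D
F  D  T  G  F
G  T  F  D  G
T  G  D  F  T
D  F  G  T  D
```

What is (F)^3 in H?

F^1 = F
F^2 = F ⋆ F = D
F^3 = D ⋆ F = F
(Structurally, H here is isomorphic to the cyclic group Z_4.)

F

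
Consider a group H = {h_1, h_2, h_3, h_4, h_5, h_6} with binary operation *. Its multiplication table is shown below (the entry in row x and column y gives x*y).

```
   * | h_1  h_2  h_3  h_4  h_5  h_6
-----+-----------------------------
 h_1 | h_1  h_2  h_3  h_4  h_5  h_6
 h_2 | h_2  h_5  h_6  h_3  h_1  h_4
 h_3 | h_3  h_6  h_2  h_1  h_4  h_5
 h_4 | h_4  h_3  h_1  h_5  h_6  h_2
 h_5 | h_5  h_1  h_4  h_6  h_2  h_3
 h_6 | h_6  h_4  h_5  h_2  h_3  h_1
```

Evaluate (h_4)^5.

h_4^1 = h_4
h_4^2 = h_4*h_4 = h_5
h_4^3 = h_5*h_4 = h_6
h_4^4 = h_6*h_4 = h_2
h_4^5 = h_2*h_4 = h_3
(Structurally, H here is isomorphic to the cyclic group Z_6.)

h_3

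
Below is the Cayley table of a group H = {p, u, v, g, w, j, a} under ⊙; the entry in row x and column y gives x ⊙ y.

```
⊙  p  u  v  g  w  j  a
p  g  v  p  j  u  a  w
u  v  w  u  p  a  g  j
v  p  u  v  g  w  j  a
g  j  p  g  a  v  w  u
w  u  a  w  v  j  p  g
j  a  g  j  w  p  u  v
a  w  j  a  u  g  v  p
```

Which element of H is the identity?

v

The identity e satisfies e ⊙ x = x for all x, so its row in the table reproduces the column headers.
Row v reads: p, u, v, g, w, j, a — exactly the header order. So v is the identity.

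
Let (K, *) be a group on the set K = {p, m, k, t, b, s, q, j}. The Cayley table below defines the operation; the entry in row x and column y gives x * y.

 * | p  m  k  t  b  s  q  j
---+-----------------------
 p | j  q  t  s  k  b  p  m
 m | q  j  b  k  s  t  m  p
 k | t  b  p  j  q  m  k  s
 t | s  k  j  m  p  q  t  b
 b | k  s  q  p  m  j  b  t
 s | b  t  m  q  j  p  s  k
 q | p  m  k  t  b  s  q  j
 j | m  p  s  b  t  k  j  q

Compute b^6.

p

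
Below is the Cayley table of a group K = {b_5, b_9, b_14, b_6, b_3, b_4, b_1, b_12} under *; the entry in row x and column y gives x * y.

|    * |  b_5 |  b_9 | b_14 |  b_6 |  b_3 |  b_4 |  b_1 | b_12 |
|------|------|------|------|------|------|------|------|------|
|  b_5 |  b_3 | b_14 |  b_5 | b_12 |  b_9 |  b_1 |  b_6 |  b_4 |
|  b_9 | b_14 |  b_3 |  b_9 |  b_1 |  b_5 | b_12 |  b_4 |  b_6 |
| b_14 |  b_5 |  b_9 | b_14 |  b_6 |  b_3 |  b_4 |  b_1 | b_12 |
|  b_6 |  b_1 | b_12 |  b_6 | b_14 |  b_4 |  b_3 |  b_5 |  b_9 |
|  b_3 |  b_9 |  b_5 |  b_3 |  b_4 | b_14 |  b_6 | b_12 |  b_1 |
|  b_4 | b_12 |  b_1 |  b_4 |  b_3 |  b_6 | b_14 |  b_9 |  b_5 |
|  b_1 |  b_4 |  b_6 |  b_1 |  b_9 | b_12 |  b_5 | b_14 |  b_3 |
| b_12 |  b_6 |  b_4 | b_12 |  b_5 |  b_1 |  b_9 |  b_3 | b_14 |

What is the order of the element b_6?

The identity element is b_14 (its row matches the header).
b_6^1 = b_6
b_6^2 = b_6 * b_6 = b_14
The first power of b_6 equal to the identity is b_6^2, so ord(b_6) = 2.
(Structurally, K here is isomorphic to the dihedral group D_4.)

2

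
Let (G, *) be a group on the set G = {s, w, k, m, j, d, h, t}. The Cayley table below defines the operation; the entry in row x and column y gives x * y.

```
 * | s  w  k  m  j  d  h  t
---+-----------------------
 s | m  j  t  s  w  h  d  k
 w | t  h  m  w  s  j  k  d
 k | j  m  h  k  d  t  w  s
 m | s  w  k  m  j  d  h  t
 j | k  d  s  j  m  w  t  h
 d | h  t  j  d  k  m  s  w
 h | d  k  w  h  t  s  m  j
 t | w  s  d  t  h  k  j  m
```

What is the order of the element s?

The identity element is m (its row matches the header).
s^1 = s
s^2 = s * s = m
The first power of s equal to the identity is s^2, so ord(s) = 2.

2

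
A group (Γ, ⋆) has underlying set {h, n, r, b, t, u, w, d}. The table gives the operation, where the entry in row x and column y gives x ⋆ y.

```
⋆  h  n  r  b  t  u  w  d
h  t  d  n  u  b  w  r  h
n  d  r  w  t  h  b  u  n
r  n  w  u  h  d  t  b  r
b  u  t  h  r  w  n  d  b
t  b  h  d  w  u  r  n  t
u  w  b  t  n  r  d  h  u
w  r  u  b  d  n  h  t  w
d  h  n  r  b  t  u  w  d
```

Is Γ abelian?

Check whether the table is symmetric across its main diagonal.
Every entry (row x, col y) equals the entry (row y, col x), so Γ is abelian.
(In fact Γ ≅ the cyclic group Z_8.)

Yes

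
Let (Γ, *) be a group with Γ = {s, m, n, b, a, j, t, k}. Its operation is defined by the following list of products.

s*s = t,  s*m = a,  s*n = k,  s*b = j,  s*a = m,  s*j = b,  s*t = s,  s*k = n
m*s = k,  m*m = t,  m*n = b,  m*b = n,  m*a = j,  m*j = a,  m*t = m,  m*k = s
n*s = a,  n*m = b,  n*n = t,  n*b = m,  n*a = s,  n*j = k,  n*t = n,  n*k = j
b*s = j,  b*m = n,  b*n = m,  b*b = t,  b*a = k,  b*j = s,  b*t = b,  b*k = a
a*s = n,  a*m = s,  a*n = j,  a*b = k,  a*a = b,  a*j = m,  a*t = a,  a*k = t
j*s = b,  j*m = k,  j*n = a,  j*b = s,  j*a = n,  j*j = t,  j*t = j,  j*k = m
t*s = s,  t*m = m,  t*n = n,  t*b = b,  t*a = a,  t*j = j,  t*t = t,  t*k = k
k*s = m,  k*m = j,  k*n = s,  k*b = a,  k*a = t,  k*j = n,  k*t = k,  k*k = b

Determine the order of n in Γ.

The identity element is t (its row matches the header).
n^1 = n
n^2 = n*n = t
The first power of n equal to the identity is n^2, so ord(n) = 2.

2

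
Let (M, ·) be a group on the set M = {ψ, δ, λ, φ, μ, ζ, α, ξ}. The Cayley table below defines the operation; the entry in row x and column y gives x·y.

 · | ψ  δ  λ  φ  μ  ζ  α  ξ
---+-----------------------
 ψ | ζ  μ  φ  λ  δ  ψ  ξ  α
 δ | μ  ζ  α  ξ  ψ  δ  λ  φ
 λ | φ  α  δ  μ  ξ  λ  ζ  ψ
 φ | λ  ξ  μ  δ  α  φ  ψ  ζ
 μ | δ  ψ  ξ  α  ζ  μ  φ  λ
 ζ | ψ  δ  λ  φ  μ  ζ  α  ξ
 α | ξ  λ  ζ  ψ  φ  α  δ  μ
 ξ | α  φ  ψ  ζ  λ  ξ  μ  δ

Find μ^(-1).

First locate the identity: row ζ matches the header, so ζ is the identity.
Scan row μ for ζ: μ·μ = ζ. Hence μ^(-1) = μ.

μ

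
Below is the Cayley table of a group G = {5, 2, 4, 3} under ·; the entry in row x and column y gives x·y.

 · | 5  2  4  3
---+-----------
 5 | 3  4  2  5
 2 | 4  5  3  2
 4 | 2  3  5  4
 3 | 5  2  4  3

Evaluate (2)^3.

2^1 = 2
2^2 = 2·2 = 5
2^3 = 5·2 = 4

4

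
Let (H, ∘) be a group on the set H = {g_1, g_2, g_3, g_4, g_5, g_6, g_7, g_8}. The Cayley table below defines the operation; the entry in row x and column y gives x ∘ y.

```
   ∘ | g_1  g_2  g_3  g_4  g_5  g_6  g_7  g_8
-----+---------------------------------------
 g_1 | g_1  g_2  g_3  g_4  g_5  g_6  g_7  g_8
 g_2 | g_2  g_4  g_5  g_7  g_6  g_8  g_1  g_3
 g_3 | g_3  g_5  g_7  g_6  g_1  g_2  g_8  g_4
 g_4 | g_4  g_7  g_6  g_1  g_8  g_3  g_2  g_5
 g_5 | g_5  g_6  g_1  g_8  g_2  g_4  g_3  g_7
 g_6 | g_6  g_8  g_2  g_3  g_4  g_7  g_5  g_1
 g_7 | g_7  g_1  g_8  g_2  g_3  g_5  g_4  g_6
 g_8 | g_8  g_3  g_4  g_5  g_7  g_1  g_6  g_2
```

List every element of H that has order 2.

Identity is g_1. Compute the order of each non-identity element by repeated multiplication:
  g_2: g_2 → g_4 → g_7 → g_1  (order 4)
  g_3: g_3 → g_7 → g_8 → g_4 → g_6 → g_2 → g_5 → g_1  (order 8)
  g_4: g_4 → g_1  (order 2)
  g_5: g_5 → g_2 → g_6 → g_4 → g_8 → g_7 → g_3 → g_1  (order 8)
  g_6: g_6 → g_7 → g_5 → g_4 → g_3 → g_2 → g_8 → g_1  (order 8)
  g_7: g_7 → g_4 → g_2 → g_1  (order 4)
  g_8: g_8 → g_2 → g_3 → g_4 → g_5 → g_7 → g_6 → g_1  (order 8)
Elements of order 2: {g_4}.

{g_4}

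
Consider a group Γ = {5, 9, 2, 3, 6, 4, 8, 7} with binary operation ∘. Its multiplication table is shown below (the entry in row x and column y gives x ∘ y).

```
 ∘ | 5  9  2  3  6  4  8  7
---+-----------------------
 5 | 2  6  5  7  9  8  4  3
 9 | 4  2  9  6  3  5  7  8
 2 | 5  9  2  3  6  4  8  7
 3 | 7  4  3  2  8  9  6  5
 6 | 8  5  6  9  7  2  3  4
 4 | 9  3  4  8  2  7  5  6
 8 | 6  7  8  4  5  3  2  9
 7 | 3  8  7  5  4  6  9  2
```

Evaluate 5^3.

5

5^1 = 5
5^2 = 5 ∘ 5 = 2
5^3 = 2 ∘ 5 = 5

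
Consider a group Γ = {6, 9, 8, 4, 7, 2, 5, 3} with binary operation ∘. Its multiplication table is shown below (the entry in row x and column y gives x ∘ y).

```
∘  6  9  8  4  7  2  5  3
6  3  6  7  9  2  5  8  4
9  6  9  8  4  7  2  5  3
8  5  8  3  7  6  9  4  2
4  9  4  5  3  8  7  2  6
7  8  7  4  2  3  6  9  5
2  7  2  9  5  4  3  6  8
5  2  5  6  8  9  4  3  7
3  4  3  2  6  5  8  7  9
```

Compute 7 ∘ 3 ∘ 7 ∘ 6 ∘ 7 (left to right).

7 ∘ 3 = 5
5 ∘ 7 = 9
9 ∘ 6 = 6
6 ∘ 7 = 2

2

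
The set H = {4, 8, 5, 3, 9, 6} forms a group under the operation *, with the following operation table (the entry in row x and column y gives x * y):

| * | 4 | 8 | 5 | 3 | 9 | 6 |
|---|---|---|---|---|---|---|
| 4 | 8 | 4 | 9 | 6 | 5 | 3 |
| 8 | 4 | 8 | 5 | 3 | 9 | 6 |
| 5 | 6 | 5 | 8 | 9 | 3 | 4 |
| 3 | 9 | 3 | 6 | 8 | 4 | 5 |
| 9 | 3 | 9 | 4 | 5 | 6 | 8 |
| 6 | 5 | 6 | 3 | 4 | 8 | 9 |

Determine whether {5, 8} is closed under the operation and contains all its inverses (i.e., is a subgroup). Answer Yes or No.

{5, 8} contains the identity 8.
Checking products: every product of two elements of {5, 8} (read from the table) lies in {5, 8}, so the set is closed.
In a finite group, a nonempty closed subset is a subgroup. So {5, 8} ≤ H.
(Structurally, H here is isomorphic to the symmetric group S_3.)

Yes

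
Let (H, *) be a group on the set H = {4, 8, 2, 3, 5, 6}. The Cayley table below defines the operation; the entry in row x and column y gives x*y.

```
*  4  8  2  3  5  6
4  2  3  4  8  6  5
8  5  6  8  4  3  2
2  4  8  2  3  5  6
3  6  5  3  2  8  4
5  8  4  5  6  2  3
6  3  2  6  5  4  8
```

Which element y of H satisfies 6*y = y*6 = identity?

First locate the identity: row 2 matches the header, so 2 is the identity.
Scan row 6 for 2: 6*8 = 2. Hence 6^(-1) = 8.

8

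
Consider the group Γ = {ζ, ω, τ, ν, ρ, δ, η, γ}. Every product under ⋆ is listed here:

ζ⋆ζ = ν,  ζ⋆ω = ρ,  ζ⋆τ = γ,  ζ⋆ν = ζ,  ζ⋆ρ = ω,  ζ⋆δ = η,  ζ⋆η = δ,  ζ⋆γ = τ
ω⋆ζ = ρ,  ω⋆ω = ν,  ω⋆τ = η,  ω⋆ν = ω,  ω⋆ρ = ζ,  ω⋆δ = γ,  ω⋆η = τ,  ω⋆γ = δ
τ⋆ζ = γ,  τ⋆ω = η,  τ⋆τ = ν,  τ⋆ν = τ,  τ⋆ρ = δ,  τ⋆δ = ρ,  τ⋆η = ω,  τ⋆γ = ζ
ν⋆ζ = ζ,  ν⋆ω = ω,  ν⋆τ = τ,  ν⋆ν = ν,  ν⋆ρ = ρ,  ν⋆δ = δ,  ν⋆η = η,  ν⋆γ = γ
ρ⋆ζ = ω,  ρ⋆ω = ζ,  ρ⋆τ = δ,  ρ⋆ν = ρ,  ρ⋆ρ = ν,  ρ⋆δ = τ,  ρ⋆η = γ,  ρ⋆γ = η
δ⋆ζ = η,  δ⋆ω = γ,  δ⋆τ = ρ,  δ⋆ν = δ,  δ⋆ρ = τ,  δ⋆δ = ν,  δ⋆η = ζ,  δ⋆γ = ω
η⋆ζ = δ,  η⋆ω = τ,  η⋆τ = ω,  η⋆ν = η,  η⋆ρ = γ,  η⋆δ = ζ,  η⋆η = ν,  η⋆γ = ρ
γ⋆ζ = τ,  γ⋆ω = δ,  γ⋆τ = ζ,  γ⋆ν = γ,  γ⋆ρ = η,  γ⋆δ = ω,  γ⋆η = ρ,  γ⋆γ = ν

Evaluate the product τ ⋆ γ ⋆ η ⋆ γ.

ω

τ ⋆ γ = ζ
ζ ⋆ η = δ
δ ⋆ γ = ω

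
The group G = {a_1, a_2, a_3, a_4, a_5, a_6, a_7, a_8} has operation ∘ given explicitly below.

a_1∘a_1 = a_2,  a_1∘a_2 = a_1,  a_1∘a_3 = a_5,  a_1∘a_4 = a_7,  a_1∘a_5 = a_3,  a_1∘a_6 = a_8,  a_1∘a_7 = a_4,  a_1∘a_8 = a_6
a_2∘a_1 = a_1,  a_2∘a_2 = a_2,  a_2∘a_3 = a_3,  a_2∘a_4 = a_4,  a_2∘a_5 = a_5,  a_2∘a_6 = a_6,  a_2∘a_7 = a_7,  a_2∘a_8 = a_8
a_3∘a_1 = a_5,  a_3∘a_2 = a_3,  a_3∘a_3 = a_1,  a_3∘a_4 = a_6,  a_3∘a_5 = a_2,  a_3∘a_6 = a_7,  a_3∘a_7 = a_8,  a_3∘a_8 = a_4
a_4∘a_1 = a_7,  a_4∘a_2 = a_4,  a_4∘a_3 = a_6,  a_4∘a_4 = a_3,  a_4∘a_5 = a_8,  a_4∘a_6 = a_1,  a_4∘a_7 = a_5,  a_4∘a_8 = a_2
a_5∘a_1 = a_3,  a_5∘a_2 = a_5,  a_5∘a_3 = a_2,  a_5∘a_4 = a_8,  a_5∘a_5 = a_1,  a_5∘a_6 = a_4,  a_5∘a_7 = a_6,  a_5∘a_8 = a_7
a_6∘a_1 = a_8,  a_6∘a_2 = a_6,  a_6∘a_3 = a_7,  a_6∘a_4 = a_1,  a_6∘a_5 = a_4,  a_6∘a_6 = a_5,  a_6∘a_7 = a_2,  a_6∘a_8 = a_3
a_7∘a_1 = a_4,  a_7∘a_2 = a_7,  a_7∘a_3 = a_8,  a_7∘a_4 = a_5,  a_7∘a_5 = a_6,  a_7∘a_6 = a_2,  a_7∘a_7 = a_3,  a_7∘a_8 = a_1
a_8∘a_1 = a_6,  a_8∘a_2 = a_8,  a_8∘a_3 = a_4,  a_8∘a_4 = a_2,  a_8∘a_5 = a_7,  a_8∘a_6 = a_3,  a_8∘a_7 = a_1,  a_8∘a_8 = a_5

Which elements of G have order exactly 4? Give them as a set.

{a_3, a_5}

Identity is a_2. Compute the order of each non-identity element by repeated multiplication:
  a_1: a_1 → a_2  (order 2)
  a_3: a_3 → a_1 → a_5 → a_2  (order 4)
  a_4: a_4 → a_3 → a_6 → a_1 → a_7 → a_5 → a_8 → a_2  (order 8)
  a_5: a_5 → a_1 → a_3 → a_2  (order 4)
  a_6: a_6 → a_5 → a_4 → a_1 → a_8 → a_3 → a_7 → a_2  (order 8)
  a_7: a_7 → a_3 → a_8 → a_1 → a_4 → a_5 → a_6 → a_2  (order 8)
  a_8: a_8 → a_5 → a_7 → a_1 → a_6 → a_3 → a_4 → a_2  (order 8)
Elements of order 4: {a_3, a_5}.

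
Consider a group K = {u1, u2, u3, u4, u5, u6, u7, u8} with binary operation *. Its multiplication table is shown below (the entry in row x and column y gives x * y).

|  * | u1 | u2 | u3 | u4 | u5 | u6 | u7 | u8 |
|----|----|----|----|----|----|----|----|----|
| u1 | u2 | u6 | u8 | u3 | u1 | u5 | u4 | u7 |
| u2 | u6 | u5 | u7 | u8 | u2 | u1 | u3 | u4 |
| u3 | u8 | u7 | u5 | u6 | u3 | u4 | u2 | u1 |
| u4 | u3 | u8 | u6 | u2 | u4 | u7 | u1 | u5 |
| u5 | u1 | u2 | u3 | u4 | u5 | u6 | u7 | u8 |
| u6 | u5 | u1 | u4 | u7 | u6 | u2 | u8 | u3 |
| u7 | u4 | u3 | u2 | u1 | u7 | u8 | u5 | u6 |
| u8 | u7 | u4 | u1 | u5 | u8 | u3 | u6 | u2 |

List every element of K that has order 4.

{u1, u4, u6, u8}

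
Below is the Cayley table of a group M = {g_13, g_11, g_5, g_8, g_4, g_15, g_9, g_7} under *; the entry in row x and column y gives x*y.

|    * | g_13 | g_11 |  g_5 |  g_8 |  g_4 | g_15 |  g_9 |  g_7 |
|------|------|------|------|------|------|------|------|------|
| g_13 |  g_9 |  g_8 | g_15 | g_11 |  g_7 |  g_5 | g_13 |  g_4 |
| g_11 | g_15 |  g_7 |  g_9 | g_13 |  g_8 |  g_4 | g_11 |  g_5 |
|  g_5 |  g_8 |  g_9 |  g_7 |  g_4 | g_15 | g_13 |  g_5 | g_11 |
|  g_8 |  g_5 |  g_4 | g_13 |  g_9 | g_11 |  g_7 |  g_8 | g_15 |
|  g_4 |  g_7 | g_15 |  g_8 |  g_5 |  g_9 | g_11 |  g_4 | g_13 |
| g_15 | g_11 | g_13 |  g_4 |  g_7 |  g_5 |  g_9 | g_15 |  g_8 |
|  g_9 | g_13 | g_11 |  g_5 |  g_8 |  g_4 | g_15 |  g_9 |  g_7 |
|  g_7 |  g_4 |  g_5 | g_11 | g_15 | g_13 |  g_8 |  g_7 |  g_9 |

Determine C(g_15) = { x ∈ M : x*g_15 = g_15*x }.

Compare row g_15 with column g_15 entry by entry.
g_8*g_15 = g_7 = g_15*g_8, so g_8 commutes with g_15.
g_5*g_15 = g_13 but g_15*g_5 = g_4, so g_5 does not.
Collecting the elements that commute with g_15: C(g_15) = {g_15, g_7, g_8, g_9}.

{g_15, g_7, g_8, g_9}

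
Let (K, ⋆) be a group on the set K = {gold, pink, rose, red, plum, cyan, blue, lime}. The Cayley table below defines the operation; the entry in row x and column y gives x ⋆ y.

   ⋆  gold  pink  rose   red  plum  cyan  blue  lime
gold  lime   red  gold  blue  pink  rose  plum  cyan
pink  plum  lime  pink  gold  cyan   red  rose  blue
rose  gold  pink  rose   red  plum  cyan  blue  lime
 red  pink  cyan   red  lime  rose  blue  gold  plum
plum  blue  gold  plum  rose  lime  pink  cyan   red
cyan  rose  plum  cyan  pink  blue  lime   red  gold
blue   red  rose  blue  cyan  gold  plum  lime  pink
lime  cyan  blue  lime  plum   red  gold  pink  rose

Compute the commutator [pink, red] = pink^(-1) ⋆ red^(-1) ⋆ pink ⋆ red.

lime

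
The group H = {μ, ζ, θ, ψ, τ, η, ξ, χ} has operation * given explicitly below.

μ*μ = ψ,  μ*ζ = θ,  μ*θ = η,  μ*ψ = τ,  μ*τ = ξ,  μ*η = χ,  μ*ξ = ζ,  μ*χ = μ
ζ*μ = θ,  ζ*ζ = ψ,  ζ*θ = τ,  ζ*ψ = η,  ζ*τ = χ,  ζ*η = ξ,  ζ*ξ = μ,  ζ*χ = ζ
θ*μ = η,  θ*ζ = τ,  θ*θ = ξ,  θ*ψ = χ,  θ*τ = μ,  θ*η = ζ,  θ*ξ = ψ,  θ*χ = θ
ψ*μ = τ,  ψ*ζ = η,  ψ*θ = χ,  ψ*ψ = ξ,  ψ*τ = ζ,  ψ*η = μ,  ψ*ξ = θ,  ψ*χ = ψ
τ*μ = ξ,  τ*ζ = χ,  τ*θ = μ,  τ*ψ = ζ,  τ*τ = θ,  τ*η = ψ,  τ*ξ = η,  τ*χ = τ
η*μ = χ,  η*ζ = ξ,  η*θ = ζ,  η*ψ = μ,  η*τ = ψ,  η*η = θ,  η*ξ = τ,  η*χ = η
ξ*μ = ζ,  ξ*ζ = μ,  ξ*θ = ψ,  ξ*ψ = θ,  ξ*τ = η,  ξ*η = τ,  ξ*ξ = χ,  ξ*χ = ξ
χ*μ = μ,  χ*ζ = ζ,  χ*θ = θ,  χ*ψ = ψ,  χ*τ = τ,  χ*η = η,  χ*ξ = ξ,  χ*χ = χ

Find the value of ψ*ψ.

ξ

Read row ψ, column ψ: ψ*ψ = ξ.
(Structurally, H here is isomorphic to the cyclic group Z_8.)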